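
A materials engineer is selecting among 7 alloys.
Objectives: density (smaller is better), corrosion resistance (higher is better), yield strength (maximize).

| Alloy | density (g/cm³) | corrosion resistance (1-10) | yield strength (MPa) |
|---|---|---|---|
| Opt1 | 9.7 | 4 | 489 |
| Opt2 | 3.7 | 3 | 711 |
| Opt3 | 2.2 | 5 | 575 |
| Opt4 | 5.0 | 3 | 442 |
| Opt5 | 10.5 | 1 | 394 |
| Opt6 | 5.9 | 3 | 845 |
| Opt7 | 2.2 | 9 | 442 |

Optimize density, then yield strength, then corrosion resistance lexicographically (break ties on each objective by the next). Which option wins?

Opt3

First minimize density: best is 2.2, kept {Opt3, Opt7}.
Then maximize yield strength: best is 575, kept {Opt3}.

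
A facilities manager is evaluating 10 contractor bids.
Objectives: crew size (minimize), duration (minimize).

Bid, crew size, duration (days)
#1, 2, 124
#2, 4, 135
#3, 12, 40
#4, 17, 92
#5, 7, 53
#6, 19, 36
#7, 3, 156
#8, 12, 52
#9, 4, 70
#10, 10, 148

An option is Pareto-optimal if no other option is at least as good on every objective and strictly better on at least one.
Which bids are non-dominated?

#1, #3, #5, #6, #9

#1: not dominated (best crew size).
#2: dominated by #1 (crew size 2≤4, duration 124≤135).
#3: not dominated.
#4: dominated by #3 (crew size 12≤17, duration 40≤92).
#5: not dominated.
#6: not dominated (best duration).
#7: dominated by #1 (crew size 2≤3, duration 124≤156).
#8: dominated by #3 (crew size 12≤12, duration 40≤52).
#9: not dominated.
#10: dominated by #1 (crew size 2≤10, duration 124≤148).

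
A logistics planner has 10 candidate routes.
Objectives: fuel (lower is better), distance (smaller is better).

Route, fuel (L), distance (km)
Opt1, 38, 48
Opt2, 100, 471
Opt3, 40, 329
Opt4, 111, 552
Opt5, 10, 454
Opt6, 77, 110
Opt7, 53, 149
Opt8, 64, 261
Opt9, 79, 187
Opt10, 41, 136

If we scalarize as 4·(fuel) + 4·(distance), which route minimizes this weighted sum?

Opt1: 4·38 + 4·48 = 344
Opt2: 4·100 + 4·471 = 2284
Opt3: 4·40 + 4·329 = 1476
Opt4: 4·111 + 4·552 = 2652
Opt5: 4·10 + 4·454 = 1856
Opt6: 4·77 + 4·110 = 748
Opt7: 4·53 + 4·149 = 808
Opt8: 4·64 + 4·261 = 1300
Opt9: 4·79 + 4·187 = 1064
Opt10: 4·41 + 4·136 = 708
Lowest: Opt1 at 344.

Opt1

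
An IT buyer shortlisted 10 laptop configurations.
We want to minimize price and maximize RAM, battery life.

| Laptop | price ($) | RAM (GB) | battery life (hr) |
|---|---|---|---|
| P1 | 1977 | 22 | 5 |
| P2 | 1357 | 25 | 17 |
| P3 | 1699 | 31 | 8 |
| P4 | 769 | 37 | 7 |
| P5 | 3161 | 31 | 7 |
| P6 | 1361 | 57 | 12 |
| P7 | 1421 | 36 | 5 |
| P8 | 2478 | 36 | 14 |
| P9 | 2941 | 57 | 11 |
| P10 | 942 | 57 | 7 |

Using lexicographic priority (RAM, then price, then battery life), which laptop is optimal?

P10

First maximize RAM: best is 57, kept {P6, P9, P10}.
Then minimize price: best is 942, kept {P10}.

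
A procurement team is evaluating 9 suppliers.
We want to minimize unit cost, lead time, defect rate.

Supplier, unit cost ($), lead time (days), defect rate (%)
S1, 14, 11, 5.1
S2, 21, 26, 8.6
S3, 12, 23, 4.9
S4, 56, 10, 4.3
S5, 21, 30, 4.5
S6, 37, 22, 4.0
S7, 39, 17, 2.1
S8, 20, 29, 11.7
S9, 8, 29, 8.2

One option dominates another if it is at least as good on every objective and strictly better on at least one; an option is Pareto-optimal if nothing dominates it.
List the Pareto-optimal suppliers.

S1, S3, S4, S5, S6, S7, S9

S1: not dominated.
S2: dominated by S1 (unit cost 14≤21, lead time 11≤26, defect rate 5.1≤8.6).
S3: not dominated.
S4: not dominated (best lead time).
S5: not dominated.
S6: not dominated.
S7: not dominated (best defect rate).
S8: dominated by S1 (unit cost 14≤20, lead time 11≤29, defect rate 5.1≤11.7).
S9: not dominated (best unit cost).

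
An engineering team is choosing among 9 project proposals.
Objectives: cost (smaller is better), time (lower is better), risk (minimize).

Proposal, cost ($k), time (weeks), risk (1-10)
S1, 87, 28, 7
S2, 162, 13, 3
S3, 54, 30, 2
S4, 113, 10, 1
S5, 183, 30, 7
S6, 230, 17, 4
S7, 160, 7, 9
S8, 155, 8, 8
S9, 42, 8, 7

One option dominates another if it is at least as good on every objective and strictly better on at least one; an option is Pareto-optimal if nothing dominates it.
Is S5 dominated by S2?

S2 vs S5: cost 162≤183, time 13≤30, risk 3≤7 — S2 is at least as good on every objective with at least one strict improvement.

Yes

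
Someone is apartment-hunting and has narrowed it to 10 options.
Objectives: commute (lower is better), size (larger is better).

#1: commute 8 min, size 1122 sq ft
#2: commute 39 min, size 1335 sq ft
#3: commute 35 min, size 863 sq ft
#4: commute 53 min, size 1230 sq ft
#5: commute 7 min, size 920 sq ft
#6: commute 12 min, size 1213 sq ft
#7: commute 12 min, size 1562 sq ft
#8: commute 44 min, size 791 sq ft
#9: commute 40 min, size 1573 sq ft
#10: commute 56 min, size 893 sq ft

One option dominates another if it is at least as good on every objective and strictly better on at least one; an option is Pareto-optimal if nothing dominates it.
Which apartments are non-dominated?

#1, #5, #7, #9

#1: not dominated.
#2: dominated by #7 (commute 12≤39, size 1562≥1335).
#3: dominated by #1 (commute 8≤35, size 1122≥863).
#4: dominated by #2 (commute 39≤53, size 1335≥1230).
#5: not dominated (best commute).
#6: dominated by #7 (commute 12≤12, size 1562≥1213).
#7: not dominated.
#8: dominated by #1 (commute 8≤44, size 1122≥791).
#9: not dominated (best size).
#10: dominated by #1 (commute 8≤56, size 1122≥893).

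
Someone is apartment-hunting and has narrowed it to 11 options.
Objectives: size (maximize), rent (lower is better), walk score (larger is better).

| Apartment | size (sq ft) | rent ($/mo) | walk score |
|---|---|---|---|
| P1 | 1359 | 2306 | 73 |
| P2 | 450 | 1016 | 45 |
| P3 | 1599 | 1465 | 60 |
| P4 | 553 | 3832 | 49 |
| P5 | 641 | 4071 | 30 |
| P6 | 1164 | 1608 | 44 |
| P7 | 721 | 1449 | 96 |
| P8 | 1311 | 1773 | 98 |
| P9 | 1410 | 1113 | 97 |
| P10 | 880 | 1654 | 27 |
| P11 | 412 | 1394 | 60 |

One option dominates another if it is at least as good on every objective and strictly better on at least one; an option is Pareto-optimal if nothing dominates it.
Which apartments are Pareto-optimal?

P2, P3, P8, P9

P1: dominated by P9 (size 1410≥1359, rent 1113≤2306, walk score 97≥73).
P2: not dominated (best rent).
P3: not dominated (best size).
P4: dominated by P1 (size 1359≥553, rent 2306≤3832, walk score 73≥49).
P5: dominated by P1 (size 1359≥641, rent 2306≤4071, walk score 73≥30).
P6: dominated by P3 (size 1599≥1164, rent 1465≤1608, walk score 60≥44).
P7: dominated by P9 (size 1410≥721, rent 1113≤1449, walk score 97≥96).
P8: not dominated (best walk score).
P9: not dominated.
P10: dominated by P3 (size 1599≥880, rent 1465≤1654, walk score 60≥27).
P11: dominated by P9 (size 1410≥412, rent 1113≤1394, walk score 97≥60).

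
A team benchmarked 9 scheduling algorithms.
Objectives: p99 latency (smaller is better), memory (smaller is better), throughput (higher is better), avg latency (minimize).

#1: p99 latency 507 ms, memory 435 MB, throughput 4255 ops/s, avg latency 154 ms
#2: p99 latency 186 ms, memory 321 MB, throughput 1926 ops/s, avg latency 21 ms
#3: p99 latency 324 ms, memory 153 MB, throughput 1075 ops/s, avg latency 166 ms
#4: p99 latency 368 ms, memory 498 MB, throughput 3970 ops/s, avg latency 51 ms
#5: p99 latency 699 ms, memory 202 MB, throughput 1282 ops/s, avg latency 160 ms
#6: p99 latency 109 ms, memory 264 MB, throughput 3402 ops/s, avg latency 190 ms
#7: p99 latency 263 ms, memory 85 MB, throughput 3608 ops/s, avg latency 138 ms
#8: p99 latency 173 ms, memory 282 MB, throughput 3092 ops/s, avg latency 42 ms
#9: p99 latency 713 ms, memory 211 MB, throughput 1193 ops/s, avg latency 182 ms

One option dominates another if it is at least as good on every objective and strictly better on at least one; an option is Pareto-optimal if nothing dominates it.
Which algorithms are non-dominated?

#1: not dominated (best throughput).
#2: not dominated (best avg latency).
#3: dominated by #7 (p99 latency 263≤324, memory 85≤153, throughput 3608≥1075, avg latency 138≤166).
#4: not dominated.
#5: dominated by #7 (p99 latency 263≤699, memory 85≤202, throughput 3608≥1282, avg latency 138≤160).
#6: not dominated (best p99 latency).
#7: not dominated (best memory).
#8: not dominated.
#9: dominated by #5 (p99 latency 699≤713, memory 202≤211, throughput 1282≥1193, avg latency 160≤182).

#1, #2, #4, #6, #7, #8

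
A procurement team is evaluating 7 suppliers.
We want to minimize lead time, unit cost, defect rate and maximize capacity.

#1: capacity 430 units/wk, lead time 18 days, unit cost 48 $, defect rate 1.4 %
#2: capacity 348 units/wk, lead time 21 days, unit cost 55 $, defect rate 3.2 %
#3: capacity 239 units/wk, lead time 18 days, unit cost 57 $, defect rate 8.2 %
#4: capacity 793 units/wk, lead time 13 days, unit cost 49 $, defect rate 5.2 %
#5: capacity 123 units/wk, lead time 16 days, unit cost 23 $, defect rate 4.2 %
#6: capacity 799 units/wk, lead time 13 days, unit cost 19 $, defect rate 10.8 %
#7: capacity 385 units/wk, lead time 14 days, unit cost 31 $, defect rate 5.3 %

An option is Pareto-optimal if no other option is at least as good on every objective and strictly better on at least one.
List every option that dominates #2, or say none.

#1

#1: capacity 430≥348, lead time 18≤21, unit cost 48≤55, defect rate 1.4≤3.2 — dominates #2.
Others (#3, #4, #5, #6, #7) are each worse than #2 on at least one objective.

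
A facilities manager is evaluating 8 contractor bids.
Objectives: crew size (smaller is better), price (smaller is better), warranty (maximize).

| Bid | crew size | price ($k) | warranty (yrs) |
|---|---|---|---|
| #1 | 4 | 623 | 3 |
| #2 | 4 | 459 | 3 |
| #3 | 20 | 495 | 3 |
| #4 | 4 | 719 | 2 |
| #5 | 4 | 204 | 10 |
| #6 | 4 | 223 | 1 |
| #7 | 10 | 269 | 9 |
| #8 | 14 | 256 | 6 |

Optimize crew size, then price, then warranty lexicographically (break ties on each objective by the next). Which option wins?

#5

First minimize crew size: best is 4, kept {#1, #2, #4, #5, #6}.
Then minimize price: best is 204, kept {#5}.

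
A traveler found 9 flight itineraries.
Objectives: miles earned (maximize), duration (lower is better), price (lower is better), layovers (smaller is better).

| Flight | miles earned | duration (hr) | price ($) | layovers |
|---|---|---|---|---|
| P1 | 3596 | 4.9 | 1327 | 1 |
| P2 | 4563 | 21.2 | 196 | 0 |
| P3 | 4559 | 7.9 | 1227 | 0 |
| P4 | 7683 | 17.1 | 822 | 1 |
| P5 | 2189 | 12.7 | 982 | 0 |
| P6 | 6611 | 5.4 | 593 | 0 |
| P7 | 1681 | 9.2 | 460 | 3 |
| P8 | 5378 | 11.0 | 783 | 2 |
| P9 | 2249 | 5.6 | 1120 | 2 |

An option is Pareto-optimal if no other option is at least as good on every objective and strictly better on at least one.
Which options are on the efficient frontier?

P1, P2, P4, P6, P7

P1: not dominated (best duration).
P2: not dominated (best price).
P3: dominated by P6 (miles earned 6611≥4559, duration 5.4≤7.9, price 593≤1227, layovers 0≤0).
P4: not dominated (best miles earned).
P5: dominated by P6 (miles earned 6611≥2189, duration 5.4≤12.7, price 593≤982, layovers 0≤0).
P6: not dominated.
P7: not dominated.
P8: dominated by P6 (miles earned 6611≥5378, duration 5.4≤11.0, price 593≤783, layovers 0≤2).
P9: dominated by P6 (miles earned 6611≥2249, duration 5.4≤5.6, price 593≤1120, layovers 0≤2).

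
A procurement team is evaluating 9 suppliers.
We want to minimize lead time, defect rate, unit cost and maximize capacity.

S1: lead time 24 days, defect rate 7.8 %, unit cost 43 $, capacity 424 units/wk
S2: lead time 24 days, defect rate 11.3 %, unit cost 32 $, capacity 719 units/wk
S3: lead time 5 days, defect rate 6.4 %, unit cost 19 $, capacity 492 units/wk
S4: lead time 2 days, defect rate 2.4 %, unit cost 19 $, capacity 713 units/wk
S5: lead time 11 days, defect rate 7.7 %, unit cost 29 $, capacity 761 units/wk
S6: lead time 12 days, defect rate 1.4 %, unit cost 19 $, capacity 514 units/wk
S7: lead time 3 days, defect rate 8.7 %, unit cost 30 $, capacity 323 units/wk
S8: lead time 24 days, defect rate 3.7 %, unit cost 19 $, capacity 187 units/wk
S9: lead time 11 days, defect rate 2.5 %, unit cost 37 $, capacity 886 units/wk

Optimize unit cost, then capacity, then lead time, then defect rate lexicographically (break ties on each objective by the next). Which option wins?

S4

First minimize unit cost: best is 19, kept {S3, S4, S6, S8}.
Then maximize capacity: best is 713, kept {S4}.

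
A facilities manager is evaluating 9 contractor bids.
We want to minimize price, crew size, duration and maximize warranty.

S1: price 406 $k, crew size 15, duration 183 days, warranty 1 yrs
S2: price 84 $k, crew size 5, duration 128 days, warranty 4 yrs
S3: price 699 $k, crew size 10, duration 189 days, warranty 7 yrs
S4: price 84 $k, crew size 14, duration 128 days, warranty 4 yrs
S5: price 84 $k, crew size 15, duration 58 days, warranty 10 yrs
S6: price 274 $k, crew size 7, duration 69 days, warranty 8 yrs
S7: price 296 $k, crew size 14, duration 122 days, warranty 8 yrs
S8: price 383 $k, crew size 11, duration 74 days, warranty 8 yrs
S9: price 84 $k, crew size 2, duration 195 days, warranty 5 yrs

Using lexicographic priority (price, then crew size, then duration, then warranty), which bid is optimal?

S9

First minimize price: best is 84, kept {S2, S4, S5, S9}.
Then minimize crew size: best is 2, kept {S9}.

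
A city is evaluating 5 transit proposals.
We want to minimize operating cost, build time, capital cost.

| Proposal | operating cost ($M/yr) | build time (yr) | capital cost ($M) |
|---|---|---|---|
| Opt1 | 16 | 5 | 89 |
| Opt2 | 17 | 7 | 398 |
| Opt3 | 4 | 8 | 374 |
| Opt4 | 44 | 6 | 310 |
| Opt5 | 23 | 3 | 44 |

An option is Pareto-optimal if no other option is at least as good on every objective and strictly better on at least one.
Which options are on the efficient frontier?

Opt1: not dominated.
Opt2: dominated by Opt1 (operating cost 16≤17, build time 5≤7, capital cost 89≤398).
Opt3: not dominated (best operating cost).
Opt4: dominated by Opt1 (operating cost 16≤44, build time 5≤6, capital cost 89≤310).
Opt5: not dominated (best build time).

Opt1, Opt3, Opt5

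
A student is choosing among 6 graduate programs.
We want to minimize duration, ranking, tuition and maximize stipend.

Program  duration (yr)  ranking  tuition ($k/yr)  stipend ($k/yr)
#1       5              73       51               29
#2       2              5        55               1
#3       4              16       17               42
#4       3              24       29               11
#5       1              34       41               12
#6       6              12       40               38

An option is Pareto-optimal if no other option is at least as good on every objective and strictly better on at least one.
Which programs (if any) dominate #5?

#1: worse on duration (5 vs 1).
#2: worse on duration (2 vs 1).
#3: worse on duration (4 vs 1).
#4: worse on duration (3 vs 1).
#6: worse on duration (6 vs 1).
No option dominates #5.

none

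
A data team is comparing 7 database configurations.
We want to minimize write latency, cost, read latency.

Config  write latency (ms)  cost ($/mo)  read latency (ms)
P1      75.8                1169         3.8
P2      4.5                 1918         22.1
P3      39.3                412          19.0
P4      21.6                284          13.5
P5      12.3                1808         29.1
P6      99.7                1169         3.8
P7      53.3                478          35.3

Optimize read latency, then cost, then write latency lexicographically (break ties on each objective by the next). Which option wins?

P1

First minimize read latency: best is 3.8, kept {P1, P6}.
Then minimize cost: best is 1169, kept {P1, P6}.
Then minimize write latency: best is 75.8, kept {P1}.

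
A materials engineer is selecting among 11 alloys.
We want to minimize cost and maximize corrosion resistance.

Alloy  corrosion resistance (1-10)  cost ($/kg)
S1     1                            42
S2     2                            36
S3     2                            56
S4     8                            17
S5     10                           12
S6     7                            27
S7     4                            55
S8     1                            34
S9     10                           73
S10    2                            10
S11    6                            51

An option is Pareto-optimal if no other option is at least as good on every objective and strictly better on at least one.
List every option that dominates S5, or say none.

S1: worse on corrosion resistance (1 vs 10).
S2: worse on corrosion resistance (2 vs 10).
S3: worse on corrosion resistance (2 vs 10).
S4: worse on corrosion resistance (8 vs 10).
S6: worse on corrosion resistance (7 vs 10).
S7: worse on corrosion resistance (4 vs 10).
S8: worse on corrosion resistance (1 vs 10).
S9: worse on cost (73 vs 12).
S10: worse on corrosion resistance (2 vs 10).
S11: worse on corrosion resistance (6 vs 10).
No option dominates S5.

none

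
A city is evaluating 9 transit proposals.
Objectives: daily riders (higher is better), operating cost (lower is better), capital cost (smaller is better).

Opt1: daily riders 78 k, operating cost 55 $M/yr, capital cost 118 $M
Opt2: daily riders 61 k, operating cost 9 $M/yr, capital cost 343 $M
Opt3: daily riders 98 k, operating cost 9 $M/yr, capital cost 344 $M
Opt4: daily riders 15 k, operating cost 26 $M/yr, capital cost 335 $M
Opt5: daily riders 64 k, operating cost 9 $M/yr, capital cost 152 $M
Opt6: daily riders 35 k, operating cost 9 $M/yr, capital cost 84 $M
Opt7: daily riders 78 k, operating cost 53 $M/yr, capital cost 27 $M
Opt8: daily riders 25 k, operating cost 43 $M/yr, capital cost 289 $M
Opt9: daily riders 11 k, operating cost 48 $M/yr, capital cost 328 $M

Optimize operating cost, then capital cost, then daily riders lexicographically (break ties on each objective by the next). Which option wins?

Opt6

First minimize operating cost: best is 9, kept {Opt2, Opt3, Opt5, Opt6}.
Then minimize capital cost: best is 84, kept {Opt6}.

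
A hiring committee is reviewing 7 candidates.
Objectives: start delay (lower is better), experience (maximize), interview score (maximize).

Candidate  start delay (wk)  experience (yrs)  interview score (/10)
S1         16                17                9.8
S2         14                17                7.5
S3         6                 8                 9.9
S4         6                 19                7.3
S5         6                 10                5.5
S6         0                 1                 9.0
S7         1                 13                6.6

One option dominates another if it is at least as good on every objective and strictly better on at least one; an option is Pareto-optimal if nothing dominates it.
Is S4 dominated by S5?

S5 vs S4: S5 is worse on experience (10 vs 19), so it does not dominate S4.

No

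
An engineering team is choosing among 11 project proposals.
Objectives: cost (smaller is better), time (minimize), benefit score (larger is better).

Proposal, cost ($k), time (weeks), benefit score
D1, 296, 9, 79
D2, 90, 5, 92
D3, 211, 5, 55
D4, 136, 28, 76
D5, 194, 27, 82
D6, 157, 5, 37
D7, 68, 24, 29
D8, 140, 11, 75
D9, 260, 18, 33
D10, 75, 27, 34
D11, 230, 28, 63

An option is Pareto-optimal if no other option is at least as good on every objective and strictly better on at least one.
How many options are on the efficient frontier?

3

D1: dominated by D2 (cost 90≤296, time 5≤9, benefit score 92≥79).
D2: not dominated (best benefit score).
D3: dominated by D2 (cost 90≤211, time 5≤5, benefit score 92≥55).
D4: dominated by D2 (cost 90≤136, time 5≤28, benefit score 92≥76).
D5: dominated by D2 (cost 90≤194, time 5≤27, benefit score 92≥82).
D6: dominated by D2 (cost 90≤157, time 5≤5, benefit score 92≥37).
D7: not dominated (best cost).
D8: dominated by D2 (cost 90≤140, time 5≤11, benefit score 92≥75).
D9: dominated by D2 (cost 90≤260, time 5≤18, benefit score 92≥33).
D10: not dominated.
D11: dominated by D2 (cost 90≤230, time 5≤28, benefit score 92≥63).
Pareto-optimal: D2, D7, D10 → 3.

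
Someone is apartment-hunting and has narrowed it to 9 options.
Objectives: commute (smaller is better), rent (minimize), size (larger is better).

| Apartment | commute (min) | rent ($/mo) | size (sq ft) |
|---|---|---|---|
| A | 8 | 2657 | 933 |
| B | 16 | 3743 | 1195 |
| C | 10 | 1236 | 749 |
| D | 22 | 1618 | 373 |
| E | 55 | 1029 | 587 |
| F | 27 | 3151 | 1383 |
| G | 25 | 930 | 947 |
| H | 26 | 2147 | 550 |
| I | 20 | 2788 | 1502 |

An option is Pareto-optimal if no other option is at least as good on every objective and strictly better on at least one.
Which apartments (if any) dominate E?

G

G: commute 25≤55, rent 930≤1029, size 947≥587 — dominates E.
Others (A, B, C, D, F, H, I) are each worse than E on at least one objective.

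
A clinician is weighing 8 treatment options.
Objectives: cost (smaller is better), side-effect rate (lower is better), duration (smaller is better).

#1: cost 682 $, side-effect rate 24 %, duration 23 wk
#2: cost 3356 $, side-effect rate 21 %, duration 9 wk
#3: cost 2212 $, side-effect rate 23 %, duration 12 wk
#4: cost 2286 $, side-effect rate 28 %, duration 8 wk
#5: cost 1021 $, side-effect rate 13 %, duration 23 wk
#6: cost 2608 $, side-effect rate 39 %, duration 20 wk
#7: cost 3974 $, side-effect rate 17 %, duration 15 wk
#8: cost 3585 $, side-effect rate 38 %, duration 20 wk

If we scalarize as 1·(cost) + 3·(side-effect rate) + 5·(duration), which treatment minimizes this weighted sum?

#1: 1·682 + 3·24 + 5·23 = 869
#2: 1·3356 + 3·21 + 5·9 = 3464
#3: 1·2212 + 3·23 + 5·12 = 2341
#4: 1·2286 + 3·28 + 5·8 = 2410
#5: 1·1021 + 3·13 + 5·23 = 1175
#6: 1·2608 + 3·39 + 5·20 = 2825
#7: 1·3974 + 3·17 + 5·15 = 4100
#8: 1·3585 + 3·38 + 5·20 = 3799
Lowest: #1 at 869.

#1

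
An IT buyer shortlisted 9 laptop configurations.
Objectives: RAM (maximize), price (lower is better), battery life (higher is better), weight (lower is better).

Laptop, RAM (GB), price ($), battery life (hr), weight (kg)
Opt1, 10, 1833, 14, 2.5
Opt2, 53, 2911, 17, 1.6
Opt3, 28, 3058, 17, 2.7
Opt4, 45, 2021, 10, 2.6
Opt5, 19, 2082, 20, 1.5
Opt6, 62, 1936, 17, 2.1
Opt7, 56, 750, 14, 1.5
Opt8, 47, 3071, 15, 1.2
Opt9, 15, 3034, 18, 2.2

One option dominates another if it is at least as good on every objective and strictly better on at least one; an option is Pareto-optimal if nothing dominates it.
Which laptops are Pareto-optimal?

Opt1: dominated by Opt7 (RAM 56≥10, price 750≤1833, battery life 14≥14, weight 1.5≤2.5).
Opt2: not dominated.
Opt3: dominated by Opt2 (RAM 53≥28, price 2911≤3058, battery life 17≥17, weight 1.6≤2.7).
Opt4: dominated by Opt6 (RAM 62≥45, price 1936≤2021, battery life 17≥10, weight 2.1≤2.6).
Opt5: not dominated (best battery life).
Opt6: not dominated (best RAM).
Opt7: not dominated (best price).
Opt8: not dominated (best weight).
Opt9: dominated by Opt5 (RAM 19≥15, price 2082≤3034, battery life 20≥18, weight 1.5≤2.2).

Opt2, Opt5, Opt6, Opt7, Opt8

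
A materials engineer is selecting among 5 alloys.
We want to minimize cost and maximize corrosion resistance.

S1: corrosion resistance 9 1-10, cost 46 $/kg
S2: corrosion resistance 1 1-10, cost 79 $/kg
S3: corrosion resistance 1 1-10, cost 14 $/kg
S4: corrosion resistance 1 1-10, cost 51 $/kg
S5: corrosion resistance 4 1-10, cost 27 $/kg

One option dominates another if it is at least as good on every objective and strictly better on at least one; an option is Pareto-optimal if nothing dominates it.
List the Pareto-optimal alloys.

S1: not dominated (best corrosion resistance).
S2: dominated by S1 (corrosion resistance 9≥1, cost 46≤79).
S3: not dominated (best cost).
S4: dominated by S1 (corrosion resistance 9≥1, cost 46≤51).
S5: not dominated.

S1, S3, S5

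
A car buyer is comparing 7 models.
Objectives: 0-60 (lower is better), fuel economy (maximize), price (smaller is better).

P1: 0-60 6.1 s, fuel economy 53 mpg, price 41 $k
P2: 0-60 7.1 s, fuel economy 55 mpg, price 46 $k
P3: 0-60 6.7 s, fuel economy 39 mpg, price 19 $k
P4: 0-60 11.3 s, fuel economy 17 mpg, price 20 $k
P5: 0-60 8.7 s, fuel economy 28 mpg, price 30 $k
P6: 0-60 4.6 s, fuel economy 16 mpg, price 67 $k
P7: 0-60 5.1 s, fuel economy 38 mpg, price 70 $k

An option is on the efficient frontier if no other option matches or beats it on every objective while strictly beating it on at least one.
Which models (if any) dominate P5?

P3

P3: 0-60 6.7≤8.7, fuel economy 39≥28, price 19≤30 — dominates P5.
Others (P1, P2, P4, P6, P7) are each worse than P5 on at least one objective.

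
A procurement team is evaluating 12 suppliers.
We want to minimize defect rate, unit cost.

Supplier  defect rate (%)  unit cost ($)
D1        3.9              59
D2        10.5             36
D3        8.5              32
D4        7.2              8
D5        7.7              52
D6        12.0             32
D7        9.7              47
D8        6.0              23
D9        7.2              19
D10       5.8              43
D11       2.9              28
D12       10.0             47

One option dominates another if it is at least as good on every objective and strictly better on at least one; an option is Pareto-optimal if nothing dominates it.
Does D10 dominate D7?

Yes

D10 vs D7: defect rate 5.8≤9.7, unit cost 43≤47 — D10 is at least as good on every objective with at least one strict improvement.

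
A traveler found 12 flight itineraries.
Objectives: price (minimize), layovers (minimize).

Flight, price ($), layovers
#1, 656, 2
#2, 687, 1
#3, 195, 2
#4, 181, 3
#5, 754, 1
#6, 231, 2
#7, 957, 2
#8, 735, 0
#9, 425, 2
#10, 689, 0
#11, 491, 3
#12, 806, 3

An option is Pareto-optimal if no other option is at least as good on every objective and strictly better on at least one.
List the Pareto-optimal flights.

#2, #3, #4, #10

#1: dominated by #3 (price 195≤656, layovers 2≤2).
#2: not dominated.
#3: not dominated.
#4: not dominated (best price).
#5: dominated by #2 (price 687≤754, layovers 1≤1).
#6: dominated by #3 (price 195≤231, layovers 2≤2).
#7: dominated by #1 (price 656≤957, layovers 2≤2).
#8: dominated by #10 (price 689≤735, layovers 0≤0).
#9: dominated by #3 (price 195≤425, layovers 2≤2).
#10: not dominated.
#11: dominated by #3 (price 195≤491, layovers 2≤3).
#12: dominated by #1 (price 656≤806, layovers 2≤3).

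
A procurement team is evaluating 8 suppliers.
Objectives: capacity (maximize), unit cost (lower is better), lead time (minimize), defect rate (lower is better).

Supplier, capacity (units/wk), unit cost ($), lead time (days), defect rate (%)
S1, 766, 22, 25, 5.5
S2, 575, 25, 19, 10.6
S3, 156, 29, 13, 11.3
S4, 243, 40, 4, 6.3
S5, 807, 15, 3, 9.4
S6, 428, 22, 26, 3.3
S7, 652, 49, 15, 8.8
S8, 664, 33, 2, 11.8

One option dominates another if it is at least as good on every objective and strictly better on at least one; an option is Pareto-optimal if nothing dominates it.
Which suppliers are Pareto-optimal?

S1: not dominated.
S2: dominated by S5 (capacity 807≥575, unit cost 15≤25, lead time 3≤19, defect rate 9.4≤10.6).
S3: dominated by S5 (capacity 807≥156, unit cost 15≤29, lead time 3≤13, defect rate 9.4≤11.3).
S4: not dominated.
S5: not dominated (best capacity).
S6: not dominated (best defect rate).
S7: not dominated.
S8: not dominated (best lead time).

S1, S4, S5, S6, S7, S8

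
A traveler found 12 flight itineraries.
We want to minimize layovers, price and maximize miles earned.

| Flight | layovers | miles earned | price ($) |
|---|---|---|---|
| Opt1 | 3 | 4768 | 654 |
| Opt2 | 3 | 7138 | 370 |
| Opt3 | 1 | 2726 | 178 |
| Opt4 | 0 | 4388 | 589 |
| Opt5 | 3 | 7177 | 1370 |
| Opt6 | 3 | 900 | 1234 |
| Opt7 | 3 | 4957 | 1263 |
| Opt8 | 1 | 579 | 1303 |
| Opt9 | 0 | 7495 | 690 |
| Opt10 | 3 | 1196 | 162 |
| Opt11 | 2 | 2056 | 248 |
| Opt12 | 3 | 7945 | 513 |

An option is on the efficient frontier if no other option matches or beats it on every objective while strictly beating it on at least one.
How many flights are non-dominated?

6

Opt1: dominated by Opt2 (layovers 3≤3, miles earned 7138≥4768, price 370≤654).
Opt2: not dominated.
Opt3: not dominated.
Opt4: not dominated.
Opt5: dominated by Opt9 (layovers 0≤3, miles earned 7495≥7177, price 690≤1370).
Opt6: dominated by Opt1 (layovers 3≤3, miles earned 4768≥900, price 654≤1234).
Opt7: dominated by Opt2 (layovers 3≤3, miles earned 7138≥4957, price 370≤1263).
Opt8: dominated by Opt3 (layovers 1≤1, miles earned 2726≥579, price 178≤1303).
Opt9: not dominated.
Opt10: not dominated (best price).
Opt11: dominated by Opt3 (layovers 1≤2, miles earned 2726≥2056, price 178≤248).
Opt12: not dominated (best miles earned).
Pareto-optimal: Opt2, Opt3, Opt4, Opt9, Opt10, Opt12 → 6.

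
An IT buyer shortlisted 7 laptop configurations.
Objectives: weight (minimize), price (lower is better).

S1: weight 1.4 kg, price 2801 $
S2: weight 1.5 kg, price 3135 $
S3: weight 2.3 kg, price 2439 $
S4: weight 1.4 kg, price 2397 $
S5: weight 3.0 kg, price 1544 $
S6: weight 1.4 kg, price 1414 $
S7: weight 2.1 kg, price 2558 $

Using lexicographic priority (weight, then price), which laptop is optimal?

First minimize weight: best is 1.4, kept {S1, S4, S6}.
Then minimize price: best is 1414, kept {S6}.

S6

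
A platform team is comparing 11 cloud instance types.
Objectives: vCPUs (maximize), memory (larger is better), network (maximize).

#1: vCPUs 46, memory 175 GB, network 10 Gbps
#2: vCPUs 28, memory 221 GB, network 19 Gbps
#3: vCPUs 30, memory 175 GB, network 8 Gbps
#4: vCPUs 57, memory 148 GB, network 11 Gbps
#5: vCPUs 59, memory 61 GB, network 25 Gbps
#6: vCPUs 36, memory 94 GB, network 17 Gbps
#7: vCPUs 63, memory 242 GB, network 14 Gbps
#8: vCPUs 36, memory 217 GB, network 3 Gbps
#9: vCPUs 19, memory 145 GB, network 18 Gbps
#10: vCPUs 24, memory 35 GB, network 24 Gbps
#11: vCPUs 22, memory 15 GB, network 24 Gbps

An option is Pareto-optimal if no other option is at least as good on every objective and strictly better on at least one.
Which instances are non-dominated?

#1: dominated by #7 (vCPUs 63≥46, memory 242≥175, network 14≥10).
#2: not dominated.
#3: dominated by #1 (vCPUs 46≥30, memory 175≥175, network 10≥8).
#4: dominated by #7 (vCPUs 63≥57, memory 242≥148, network 14≥11).
#5: not dominated (best network).
#6: not dominated.
#7: not dominated (best vCPUs).
#8: dominated by #7 (vCPUs 63≥36, memory 242≥217, network 14≥3).
#9: dominated by #2 (vCPUs 28≥19, memory 221≥145, network 19≥18).
#10: dominated by #5 (vCPUs 59≥24, memory 61≥35, network 25≥24).
#11: dominated by #5 (vCPUs 59≥22, memory 61≥15, network 25≥24).

#2, #5, #6, #7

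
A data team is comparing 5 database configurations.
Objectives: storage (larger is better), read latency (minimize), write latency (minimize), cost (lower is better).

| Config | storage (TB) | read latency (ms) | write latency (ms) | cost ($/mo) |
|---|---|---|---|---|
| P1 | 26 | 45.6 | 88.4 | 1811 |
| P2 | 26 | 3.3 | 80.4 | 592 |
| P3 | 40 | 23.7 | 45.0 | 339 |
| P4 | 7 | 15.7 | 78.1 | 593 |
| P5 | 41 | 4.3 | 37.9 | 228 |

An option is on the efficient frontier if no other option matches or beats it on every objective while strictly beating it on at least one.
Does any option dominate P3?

P5 vs P3: storage 41≥40, read latency 4.3≤23.7, write latency 37.9≤45.0, cost 228≤339 — P5 is at least as good on every objective and strictly better on at least one, so P5 dominates P3.

Yes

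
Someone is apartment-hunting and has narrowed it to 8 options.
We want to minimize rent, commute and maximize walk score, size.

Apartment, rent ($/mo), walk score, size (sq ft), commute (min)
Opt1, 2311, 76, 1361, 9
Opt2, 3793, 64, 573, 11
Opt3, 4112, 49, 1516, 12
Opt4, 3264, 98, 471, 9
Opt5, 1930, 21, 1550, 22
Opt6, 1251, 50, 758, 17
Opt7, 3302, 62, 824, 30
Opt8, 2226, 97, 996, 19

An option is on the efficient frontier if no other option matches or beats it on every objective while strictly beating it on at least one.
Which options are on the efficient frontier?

Opt1, Opt3, Opt4, Opt5, Opt6, Opt8

Opt1: not dominated.
Opt2: dominated by Opt1 (rent 2311≤3793, walk score 76≥64, size 1361≥573, commute 9≤11).
Opt3: not dominated.
Opt4: not dominated (best walk score).
Opt5: not dominated (best size).
Opt6: not dominated (best rent).
Opt7: dominated by Opt1 (rent 2311≤3302, walk score 76≥62, size 1361≥824, commute 9≤30).
Opt8: not dominated.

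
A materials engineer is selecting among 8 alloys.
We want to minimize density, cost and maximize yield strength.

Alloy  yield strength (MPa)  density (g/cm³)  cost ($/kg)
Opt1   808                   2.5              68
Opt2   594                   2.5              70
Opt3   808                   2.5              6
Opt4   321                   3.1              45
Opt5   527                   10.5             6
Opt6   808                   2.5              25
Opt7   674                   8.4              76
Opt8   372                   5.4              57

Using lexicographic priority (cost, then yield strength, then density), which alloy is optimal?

Opt3

First minimize cost: best is 6, kept {Opt3, Opt5}.
Then maximize yield strength: best is 808, kept {Opt3}.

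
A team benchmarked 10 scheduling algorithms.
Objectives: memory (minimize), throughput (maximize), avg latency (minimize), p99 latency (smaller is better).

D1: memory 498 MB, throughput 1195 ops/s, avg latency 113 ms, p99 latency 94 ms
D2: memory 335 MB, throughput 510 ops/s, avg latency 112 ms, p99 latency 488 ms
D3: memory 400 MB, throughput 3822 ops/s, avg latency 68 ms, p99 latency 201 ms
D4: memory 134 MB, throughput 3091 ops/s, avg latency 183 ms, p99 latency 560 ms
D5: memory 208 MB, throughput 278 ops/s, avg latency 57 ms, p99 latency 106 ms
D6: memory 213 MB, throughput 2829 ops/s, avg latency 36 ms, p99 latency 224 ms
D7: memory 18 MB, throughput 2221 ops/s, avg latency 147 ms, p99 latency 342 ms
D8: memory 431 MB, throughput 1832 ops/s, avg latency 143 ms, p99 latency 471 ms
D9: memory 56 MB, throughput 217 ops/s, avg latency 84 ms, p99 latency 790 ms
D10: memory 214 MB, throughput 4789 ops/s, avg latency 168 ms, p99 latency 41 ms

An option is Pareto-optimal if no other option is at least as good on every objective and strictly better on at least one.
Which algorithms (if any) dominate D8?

D3, D6

D3: memory 400≤431, throughput 3822≥1832, avg latency 68≤143, p99 latency 201≤471 — dominates D8.
D6: memory 213≤431, throughput 2829≥1832, avg latency 36≤143, p99 latency 224≤471 — dominates D8.
Others (D1, D2, D4, D5, D7, D9, D10) are each worse than D8 on at least one objective.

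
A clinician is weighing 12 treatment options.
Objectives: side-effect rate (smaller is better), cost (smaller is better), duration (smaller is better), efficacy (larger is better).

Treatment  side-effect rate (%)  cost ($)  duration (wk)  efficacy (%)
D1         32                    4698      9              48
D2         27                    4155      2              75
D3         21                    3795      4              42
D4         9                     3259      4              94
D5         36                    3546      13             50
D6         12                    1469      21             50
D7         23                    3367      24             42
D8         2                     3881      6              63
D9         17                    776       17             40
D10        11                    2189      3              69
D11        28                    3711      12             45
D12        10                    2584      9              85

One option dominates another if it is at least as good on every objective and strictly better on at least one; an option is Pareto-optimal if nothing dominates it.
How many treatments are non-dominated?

D1: dominated by D2 (side-effect rate 27≤32, cost 4155≤4698, duration 2≤9, efficacy 75≥48).
D2: not dominated (best duration).
D3: dominated by D4 (side-effect rate 9≤21, cost 3259≤3795, duration 4≤4, efficacy 94≥42).
D4: not dominated (best efficacy).
D5: dominated by D4 (side-effect rate 9≤36, cost 3259≤3546, duration 4≤13, efficacy 94≥50).
D6: not dominated.
D7: dominated by D4 (side-effect rate 9≤23, cost 3259≤3367, duration 4≤24, efficacy 94≥42).
D8: not dominated (best side-effect rate).
D9: not dominated (best cost).
D10: not dominated.
D11: dominated by D4 (side-effect rate 9≤28, cost 3259≤3711, duration 4≤12, efficacy 94≥45).
D12: not dominated.
Pareto-optimal: D2, D4, D6, D8, D9, D10, D12 → 7.

7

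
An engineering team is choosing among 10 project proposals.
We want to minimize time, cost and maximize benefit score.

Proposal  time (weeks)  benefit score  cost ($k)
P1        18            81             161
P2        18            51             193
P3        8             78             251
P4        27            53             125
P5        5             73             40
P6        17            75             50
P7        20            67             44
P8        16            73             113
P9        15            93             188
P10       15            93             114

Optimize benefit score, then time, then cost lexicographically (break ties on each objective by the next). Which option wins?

P10

First maximize benefit score: best is 93, kept {P9, P10}.
Then minimize time: best is 15, kept {P9, P10}.
Then minimize cost: best is 114, kept {P10}.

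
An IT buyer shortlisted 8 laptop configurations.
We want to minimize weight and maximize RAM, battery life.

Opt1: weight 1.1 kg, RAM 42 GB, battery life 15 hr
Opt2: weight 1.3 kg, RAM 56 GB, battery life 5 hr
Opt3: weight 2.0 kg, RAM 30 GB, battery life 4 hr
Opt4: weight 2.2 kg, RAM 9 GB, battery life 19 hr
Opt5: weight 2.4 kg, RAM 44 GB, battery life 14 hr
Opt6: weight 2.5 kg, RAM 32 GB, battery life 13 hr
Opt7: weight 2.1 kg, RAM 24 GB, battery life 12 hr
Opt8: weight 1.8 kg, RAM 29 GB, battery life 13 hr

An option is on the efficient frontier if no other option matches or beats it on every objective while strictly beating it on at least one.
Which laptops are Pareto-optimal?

Opt1: not dominated (best weight).
Opt2: not dominated (best RAM).
Opt3: dominated by Opt1 (weight 1.1≤2.0, RAM 42≥30, battery life 15≥4).
Opt4: not dominated (best battery life).
Opt5: not dominated.
Opt6: dominated by Opt1 (weight 1.1≤2.5, RAM 42≥32, battery life 15≥13).
Opt7: dominated by Opt1 (weight 1.1≤2.1, RAM 42≥24, battery life 15≥12).
Opt8: dominated by Opt1 (weight 1.1≤1.8, RAM 42≥29, battery life 15≥13).

Opt1, Opt2, Opt4, Opt5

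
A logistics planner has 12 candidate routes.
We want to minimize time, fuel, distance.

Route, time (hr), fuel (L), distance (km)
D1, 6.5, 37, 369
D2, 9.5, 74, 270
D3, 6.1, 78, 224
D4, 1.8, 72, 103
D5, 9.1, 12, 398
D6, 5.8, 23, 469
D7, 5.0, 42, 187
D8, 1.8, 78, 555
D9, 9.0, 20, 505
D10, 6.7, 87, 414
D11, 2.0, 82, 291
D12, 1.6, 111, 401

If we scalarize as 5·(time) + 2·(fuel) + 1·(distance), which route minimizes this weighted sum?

D1: 5·6.5 + 2·37 + 1·369 = 475.5
D2: 5·9.5 + 2·74 + 1·270 = 465.5
D3: 5·6.1 + 2·78 + 1·224 = 410.5
D4: 5·1.8 + 2·72 + 1·103 = 256.0
D5: 5·9.1 + 2·12 + 1·398 = 467.5
D6: 5·5.8 + 2·23 + 1·469 = 544.0
D7: 5·5.0 + 2·42 + 1·187 = 296.0
D8: 5·1.8 + 2·78 + 1·555 = 720.0
D9: 5·9.0 + 2·20 + 1·505 = 590.0
D10: 5·6.7 + 2·87 + 1·414 = 621.5
D11: 5·2.0 + 2·82 + 1·291 = 465.0
D12: 5·1.6 + 2·111 + 1·401 = 631.0
Lowest: D4 at 256.0.

D4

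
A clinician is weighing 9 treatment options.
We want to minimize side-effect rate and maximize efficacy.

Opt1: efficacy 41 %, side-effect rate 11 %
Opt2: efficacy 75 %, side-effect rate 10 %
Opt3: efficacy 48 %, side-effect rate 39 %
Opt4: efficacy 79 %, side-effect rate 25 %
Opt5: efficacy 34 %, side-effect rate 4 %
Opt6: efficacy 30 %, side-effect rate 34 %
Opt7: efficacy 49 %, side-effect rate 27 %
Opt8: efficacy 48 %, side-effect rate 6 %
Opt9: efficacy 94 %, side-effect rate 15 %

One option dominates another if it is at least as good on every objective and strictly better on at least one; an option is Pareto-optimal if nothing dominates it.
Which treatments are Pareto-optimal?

Opt1: dominated by Opt2 (efficacy 75≥41, side-effect rate 10≤11).
Opt2: not dominated.
Opt3: dominated by Opt2 (efficacy 75≥48, side-effect rate 10≤39).
Opt4: dominated by Opt9 (efficacy 94≥79, side-effect rate 15≤25).
Opt5: not dominated (best side-effect rate).
Opt6: dominated by Opt1 (efficacy 41≥30, side-effect rate 11≤34).
Opt7: dominated by Opt2 (efficacy 75≥49, side-effect rate 10≤27).
Opt8: not dominated.
Opt9: not dominated (best efficacy).

Opt2, Opt5, Opt8, Opt9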